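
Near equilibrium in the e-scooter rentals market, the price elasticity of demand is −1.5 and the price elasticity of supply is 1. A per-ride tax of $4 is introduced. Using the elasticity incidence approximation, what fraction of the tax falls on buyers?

Buyers' share ≈ 0.4.

Incidence ratio: buyers' share ≈ εs / (εs + |εd|) = 1 / (1 + 1.5) = 0.4.
Supply is the less elastic side, so buyers bear the smaller share.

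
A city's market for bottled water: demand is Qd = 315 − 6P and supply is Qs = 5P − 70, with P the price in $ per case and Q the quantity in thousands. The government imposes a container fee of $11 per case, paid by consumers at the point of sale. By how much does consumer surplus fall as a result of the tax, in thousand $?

Before the tax: set 315 − 6P = 5P − 70 → P* = $35, Q* = 105.
With the tax collected from consumers, demand (in seller-price terms) shifts: Qd = 315 − 6(P + 11).
New equilibrium: consumers pay $40, suppliers receive $29, Q = 75. (Wedge: Pb − Ps = 11.)
ΔCS is the trapezoid between Q = 75 and Q = 105 of height $5: ½ · (105 + 75) · 5 = $450.

Consumer surplus falls by $450 thousand.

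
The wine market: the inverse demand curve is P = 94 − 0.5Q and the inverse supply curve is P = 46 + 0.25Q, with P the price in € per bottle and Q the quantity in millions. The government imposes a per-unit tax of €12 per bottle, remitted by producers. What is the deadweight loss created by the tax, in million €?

Deadweight loss = €96 million.

Rewrite in direct form: Qd = 188 − 2P and Qs = 4P − 184.
Before the tax: set 188 − 2P = 4P − 184 → P* = €62, Q* = 64.
With the tax collected from producers, supply shifts: Qs = 4(P − 12) − 184.
Solving gives Q = 48 with buyers paying €70 and producers receiving €58 (the €12 wedge).
Quantity falls by |ΔQ| = |64 − 48| = 16.
DWL = ½ · t · |ΔQ| = ½ · 12 · 16 = €96.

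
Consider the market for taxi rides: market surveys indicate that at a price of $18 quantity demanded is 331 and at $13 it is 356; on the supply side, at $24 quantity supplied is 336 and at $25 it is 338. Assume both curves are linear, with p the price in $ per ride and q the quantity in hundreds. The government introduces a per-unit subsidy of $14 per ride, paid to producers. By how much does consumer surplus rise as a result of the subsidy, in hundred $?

Consumer surplus rises by $1344 hundred.

Demand slope: (356 − 331)/(13 − 18) = -5, so qd = 421 − 5p.
Supply slope: (338 − 336)/(25 − 24) = 2, so qs = 2p + 288.
Before the subsidy: set 421 − 5p = 2p + 288 → p* = $19, q* = 326.
With a per-unit subsidy paid to producers, each receives p + 14 per unit sold, so supply becomes qs = 2(p + 14) + 288.
Solving gives q = 346 with buyers paying $15 and producers receiving $29 (the $14 wedge).
ΔCS is the trapezoid between Q = 346 and Q = 326 of height $4: ½ · (326 + 346) · 4 = $1344.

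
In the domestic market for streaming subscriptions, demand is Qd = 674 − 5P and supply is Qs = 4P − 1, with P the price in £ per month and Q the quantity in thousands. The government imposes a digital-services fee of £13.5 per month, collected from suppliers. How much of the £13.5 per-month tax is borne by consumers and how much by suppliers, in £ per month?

Consumers bear £6 per month; suppliers bear £7.5 per month.

Before the tax: set 674 − 5P = 4P − 1 → P* = £75, Q* = 299.
With the tax collected from suppliers, supply shifts: Qs = 4(P − 13.5) − 1.
Solving gives Q = 269 with consumers paying £81 and suppliers receiving £67.5 (the £13.5 wedge).
Burden on consumers: £6; on suppliers: £7.5. (They sum to £13.5.)
The less price-elastic side of the market bears the larger share of a per-unit tax.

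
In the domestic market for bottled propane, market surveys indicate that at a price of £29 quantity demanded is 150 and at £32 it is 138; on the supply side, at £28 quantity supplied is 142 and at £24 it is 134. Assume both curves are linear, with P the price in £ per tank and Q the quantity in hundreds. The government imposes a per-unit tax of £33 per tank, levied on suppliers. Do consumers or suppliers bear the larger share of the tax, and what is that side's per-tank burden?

Demand slope: (138 − 150)/(32 − 29) = -4, so Qd = 266 − 4P.
Supply slope: (134 − 142)/(24 − 28) = 2, so Qs = 2P + 86.
Before the tax: set 266 − 4P = 2P + 86 → P* = £30, Q* = 146.
With the tax collected from suppliers, supply shifts: Qs = 2(P − 33) + 86.
New equilibrium: consumers pay £41, suppliers receive £8, Q = 102. (Wedge: Pb − Ps = 33.)
Per-tank burden: consumers £11, suppliers £22.
Suppliers take the larger share because supply is less price-elastic here (demand slope 4 vs supply slope 2).
The less price-elastic side of the market bears the larger share of a per-unit tax.

Suppliers bear the larger share: £22 per tank.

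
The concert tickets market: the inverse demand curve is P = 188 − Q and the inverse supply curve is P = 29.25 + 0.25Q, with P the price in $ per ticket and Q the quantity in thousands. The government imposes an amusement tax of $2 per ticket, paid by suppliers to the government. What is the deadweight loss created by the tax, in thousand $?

Deadweight loss = $1.6 thousand.

Rewrite in direct form: Qd = 188 − P and Qs = 4P − 117.
Without the tax, 188 − P = 4P − 117 gives 5P = 305, so P* = $61 and Q* = 127.
With the tax collected from suppliers, supply shifts: Qs = 4(P − 2) − 117.
New equilibrium: buyers pay $62.6, suppliers receive $60.6, Q = 125.4. (Wedge: Pb − Ps = 2.)
Quantity falls by |ΔQ| = |127 − 125.4| = 1.6.
DWL = ½ · t · |ΔQ| = ½ · 2 · 1.6 = $1.6.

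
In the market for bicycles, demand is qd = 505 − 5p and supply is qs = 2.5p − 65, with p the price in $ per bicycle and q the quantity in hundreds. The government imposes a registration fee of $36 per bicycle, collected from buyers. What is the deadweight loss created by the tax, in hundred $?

Deadweight loss = $1080 hundred.

Without the tax, 505 − 5p = 2.5p − 65 gives 7.5p = 570, so p* = $76 and q* = 125.
With the tax collected from buyers, demand (in seller-price terms) shifts: qd = 505 − 5(p + 36).
Solving gives q = 65 with buyers paying $88 and sellers receiving $52 (the $36 wedge).
Quantity falls by |ΔQ| = |125 − 65| = 60.
DWL = ½ · t · |ΔQ| = ½ · 36 · 60 = $1080.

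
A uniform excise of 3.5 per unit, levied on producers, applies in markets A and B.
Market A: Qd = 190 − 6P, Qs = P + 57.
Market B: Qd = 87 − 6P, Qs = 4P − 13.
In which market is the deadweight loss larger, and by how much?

Market B, by 9.45.

Market A: pre-tax P* = 19, Q* = 76; post-tax Q = 73; deadweight loss = 5.25.
Market B: pre-tax P* = 10, Q* = 27; post-tax Q = 18.6; deadweight loss = 14.7.
Difference: 5.25 vs 14.7 → market B is larger by 9.45.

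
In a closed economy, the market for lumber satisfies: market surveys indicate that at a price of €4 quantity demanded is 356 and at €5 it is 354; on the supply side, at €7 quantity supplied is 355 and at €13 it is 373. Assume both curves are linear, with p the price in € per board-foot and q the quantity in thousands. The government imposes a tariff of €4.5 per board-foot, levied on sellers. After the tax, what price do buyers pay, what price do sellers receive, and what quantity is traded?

Buyers pay €8.7; sellers receive €4.2; quantity = 346.6.

Demand slope: (354 − 356)/(5 − 4) = -2, so qd = 364 − 2p.
Supply slope: (373 − 355)/(13 − 7) = 3, so qs = 3p + 334.
Before the tax: set 364 − 2p = 3p + 334 → p* = €6, q* = 352.
With the tax collected from sellers, supply shifts: qs = 3(p − 4.5) + 334.
Solving gives q = 346.6 with buyers paying €8.7 and sellers receiving €4.2 (the €4.5 wedge).
The less price-elastic side of the market bears the larger share of a per-unit tax.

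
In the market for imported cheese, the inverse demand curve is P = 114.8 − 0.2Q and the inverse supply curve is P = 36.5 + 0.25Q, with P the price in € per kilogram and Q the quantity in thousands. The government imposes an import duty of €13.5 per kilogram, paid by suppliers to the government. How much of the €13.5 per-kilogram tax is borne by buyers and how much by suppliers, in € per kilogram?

Buyers bear €6 per kilogram; suppliers bear €7.5 per kilogram.

Rewrite in direct form: Qd = 574 − 5P and Qs = 4P − 146.
Without the tax, 574 − 5P = 4P − 146 gives 9P = 720, so P* = €80 and Q* = 174.
With the tax collected from suppliers, supply shifts: Qs = 4(P − 13.5) − 146.
New equilibrium: buyers pay €86, suppliers receive €72.5, Q = 144. (Wedge: Pb − Ps = 13.5.)
Burden on buyers: €6; on suppliers: €7.5. (They sum to €13.5.)
The less price-elastic side of the market bears the larger share of a per-unit tax.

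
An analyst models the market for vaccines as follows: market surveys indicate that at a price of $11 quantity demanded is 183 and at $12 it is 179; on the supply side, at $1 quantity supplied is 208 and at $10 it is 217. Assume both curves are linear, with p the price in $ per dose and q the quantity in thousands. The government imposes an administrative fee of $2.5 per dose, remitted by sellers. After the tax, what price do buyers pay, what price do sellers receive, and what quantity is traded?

Buyers pay $4.5; sellers receive $2; quantity = 209.

Demand slope: (179 − 183)/(12 − 11) = -4, so qd = 227 − 4p.
Supply slope: (217 − 208)/(10 − 1) = 1, so qs = p + 207.
Without the tax, 227 − 4p = p + 207 gives 5p = 20, so p* = $4 and q* = 211.
With the tax collected from sellers, supply shifts: qs = (p − 2.5) + 207.
Solving gives q = 209 with buyers paying $4.5 and sellers receiving $2 (the $2.5 wedge).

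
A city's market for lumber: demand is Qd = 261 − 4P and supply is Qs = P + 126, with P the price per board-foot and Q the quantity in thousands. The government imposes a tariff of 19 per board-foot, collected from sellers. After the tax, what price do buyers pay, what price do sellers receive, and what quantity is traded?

Before the tax: set 261 − 4P = P + 126 → P* = 27, Q* = 153.
With the tax collected from sellers, supply shifts: Qs = (P − 19) + 126.
New equilibrium: buyers pay 30.8, sellers receive 11.8, Q = 137.8. (Wedge: Pb − Ps = 19.)
The less price-elastic side of the market bears the larger share of a per-unit tax.

Buyers pay 30.8; sellers receive 11.8; quantity = 137.8.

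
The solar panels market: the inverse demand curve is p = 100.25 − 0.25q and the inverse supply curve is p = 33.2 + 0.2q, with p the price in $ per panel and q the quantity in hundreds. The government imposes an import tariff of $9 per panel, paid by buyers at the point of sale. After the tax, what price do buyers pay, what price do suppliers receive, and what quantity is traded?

Buyers pay $68; suppliers receive $59; quantity = 129.

Inverting to q(p) form: qd = 401 − 4p; qs = 5p − 166.
Before the tax: set 401 − 4p = 5p − 166 → p* = $63, q* = 149.
With the tax collected from buyers, demand (in seller-price terms) shifts: qd = 401 − 4(p + 9).
Solving gives q = 129 with buyers paying $68 and suppliers receiving $59 (the $9 wedge).
The less price-elastic side of the market bears the larger share of a per-unit tax.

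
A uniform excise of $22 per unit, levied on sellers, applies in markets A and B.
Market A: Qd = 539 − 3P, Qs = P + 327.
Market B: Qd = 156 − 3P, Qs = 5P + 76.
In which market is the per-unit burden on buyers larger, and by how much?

Market A: pre-tax P* = $53, Q* = 380; post-tax Q = 363.5; per-unit burden on buyers = $5.5.
Market B: pre-tax P* = $10, Q* = 126; post-tax Q = 84.75; per-unit burden on buyers = $13.75.
Difference: $5.5 vs $13.75 → market B is larger by $8.25.

Market B, by $8.25.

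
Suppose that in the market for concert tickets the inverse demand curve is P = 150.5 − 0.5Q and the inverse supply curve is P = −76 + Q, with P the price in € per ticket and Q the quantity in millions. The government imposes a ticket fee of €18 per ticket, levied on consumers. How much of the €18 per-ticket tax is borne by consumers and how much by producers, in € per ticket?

Consumers bear €6 per ticket; producers bear €12 per ticket.

Rewrite in direct form: Qd = 301 − 2P and Qs = P + 76.
Before the tax: set 301 − 2P = P + 76 → P* = €75, Q* = 151.
With the tax collected from consumers, demand (in seller-price terms) shifts: Qd = 301 − 2(P + 18).
Solving gives Q = 139 with consumers paying €81 and producers receiving €63 (the €18 wedge).
Burden on consumers: €6; on producers: €12. (They sum to €18.)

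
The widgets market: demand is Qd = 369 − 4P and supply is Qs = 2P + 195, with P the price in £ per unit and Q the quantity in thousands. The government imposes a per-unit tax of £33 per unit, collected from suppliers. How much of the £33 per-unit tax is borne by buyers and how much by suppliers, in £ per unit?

Before the tax: set 369 − 4P = 2P + 195 → P* = £29, Q* = 253.
With the tax collected from suppliers, supply shifts: Qs = 2(P − 33) + 195.
New equilibrium: buyers pay £40, suppliers receive £7, Q = 209. (Wedge: Pb − Ps = 33.)
Burden on buyers: £11; on suppliers: £22. (They sum to £33.)
The less price-elastic side of the market bears the larger share of a per-unit tax.

Buyers bear £11 per unit; suppliers bear £22 per unit.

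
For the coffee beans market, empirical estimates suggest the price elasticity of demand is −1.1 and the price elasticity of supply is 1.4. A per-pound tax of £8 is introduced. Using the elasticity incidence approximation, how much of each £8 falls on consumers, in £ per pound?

Incidence ratio: consumers' share ≈ εs / (εs + |εd|) = 1.4 / (1.4 + 1.1) = 0.56.
So consumers bear ≈ 0.56 × £8 = £4.48; sellers bear £3.52.

Consumers bear ≈ £4.48 per pound.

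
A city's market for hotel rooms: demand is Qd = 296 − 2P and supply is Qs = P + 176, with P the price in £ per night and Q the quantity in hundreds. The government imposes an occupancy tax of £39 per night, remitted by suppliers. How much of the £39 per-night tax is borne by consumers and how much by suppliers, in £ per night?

Before the tax: set 296 − 2P = P + 176 → P* = £40, Q* = 216.
With the tax collected from suppliers, supply shifts: Qs = (P − 39) + 176.
New equilibrium: consumers pay £53, suppliers receive £14, Q = 190. (Wedge: Pb − Ps = 39.)
Burden on consumers: £13; on suppliers: £26. (They sum to £39.)

Consumers bear £13 per night; suppliers bear £26 per night.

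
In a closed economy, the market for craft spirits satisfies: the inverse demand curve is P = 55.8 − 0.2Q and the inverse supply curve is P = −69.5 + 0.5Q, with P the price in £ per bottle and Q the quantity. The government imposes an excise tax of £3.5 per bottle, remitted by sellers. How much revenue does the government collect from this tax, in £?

Inverting to Q(P) form: Qd = 279 − 5P; Qs = 2P + 139.
Without the tax, 279 − 5P = 2P + 139 gives 7P = 140, so P* = £20 and Q* = 179.
With the tax collected from sellers, supply shifts: Qs = 2(P − 3.5) + 139.
Solving gives Q = 174 with buyers paying £21 and sellers receiving £17.5 (the £3.5 wedge).
Revenue = t · Q = 3.5 · 174 = £609.

Tax revenue = £609.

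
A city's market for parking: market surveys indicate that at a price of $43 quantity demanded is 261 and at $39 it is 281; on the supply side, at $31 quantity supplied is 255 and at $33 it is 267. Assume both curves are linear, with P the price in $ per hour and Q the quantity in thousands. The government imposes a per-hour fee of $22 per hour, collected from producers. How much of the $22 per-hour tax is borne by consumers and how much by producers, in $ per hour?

Demand slope: (281 − 261)/(39 − 43) = -5, so Qd = 476 − 5P.
Supply slope: (267 − 255)/(33 − 31) = 6, so Qs = 6P + 69.
Before the tax: set 476 − 5P = 6P + 69 → P* = $37, Q* = 291.
With the tax collected from producers, supply shifts: Qs = 6(P − 22) + 69.
New equilibrium: consumers pay $49, producers receive $27, Q = 231. (Wedge: Pb − Ps = 22.)
Burden on consumers: $12; on producers: $10. (They sum to $22.)
The less price-elastic side of the market bears the larger share of a per-unit tax.

Consumers bear $12 per hour; producers bear $10 per hour.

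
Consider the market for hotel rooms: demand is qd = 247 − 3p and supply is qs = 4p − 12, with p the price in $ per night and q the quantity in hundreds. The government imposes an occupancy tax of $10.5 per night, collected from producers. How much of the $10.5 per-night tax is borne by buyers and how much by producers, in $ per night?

Without the tax, 247 − 3p = 4p − 12 gives 7p = 259, so p* = $37 and q* = 136.
With the tax collected from producers, supply shifts: qs = 4(p − 10.5) − 12.
Solving gives q = 118 with buyers paying $43 and producers receiving $32.5 (the $10.5 wedge).
Burden on buyers: $6; on producers: $4.5. (They sum to $10.5.)

Buyers bear $6 per night; producers bear $4.5 per night.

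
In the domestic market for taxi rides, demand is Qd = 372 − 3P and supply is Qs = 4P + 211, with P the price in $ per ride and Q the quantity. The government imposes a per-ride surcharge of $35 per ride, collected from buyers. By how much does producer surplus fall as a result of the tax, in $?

Before the tax: set 372 − 3P = 4P + 211 → P* = $23, Q* = 303.
With the tax collected from buyers, demand (in seller-price terms) shifts: Qd = 372 − 3(P + 35).
Solving gives Q = 243 with buyers paying $43 and suppliers receiving $8 (the $35 wedge).
ΔPS is the trapezoid between Q = 243 and Q = 303 of height $15: ½ · (303 + 243) · 15 = $4095.

Producer surplus falls by $4095.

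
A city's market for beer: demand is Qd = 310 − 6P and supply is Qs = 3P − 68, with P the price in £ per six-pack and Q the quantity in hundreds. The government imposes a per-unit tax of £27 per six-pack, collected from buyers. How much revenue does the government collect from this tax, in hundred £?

Before the tax: set 310 − 6P = 3P − 68 → P* = £42, Q* = 58.
With the tax collected from buyers, demand (in seller-price terms) shifts: Qd = 310 − 6(P + 27).
New equilibrium: buyers pay £51, producers receive £24, Q = 4. (Wedge: Pb − Ps = 27.)
Revenue = t · Q = 27 · 4 = £108.

Tax revenue = £108 hundred.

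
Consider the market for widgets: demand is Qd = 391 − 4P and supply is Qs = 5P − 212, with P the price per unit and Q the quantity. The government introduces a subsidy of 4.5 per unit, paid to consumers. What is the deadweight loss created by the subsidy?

Without the subsidy, 391 − 4P = 5P − 212 gives 9P = 603, so P* = 67 and Q* = 123.
With a per-unit subsidy paid to consumers, each effectively pays P − 4.5, so demand becomes Qd = 391 − 4(P − 4.5).
Solving gives Q = 133 with consumers paying 64.5 and sellers receiving 69 (the 4.5 wedge).
Quantity rises by |ΔQ| = |123 − 133| = 10.
DWL = ½ · t · |ΔQ| = ½ · 4.5 · 10 = 22.5.

Deadweight loss = 22.5.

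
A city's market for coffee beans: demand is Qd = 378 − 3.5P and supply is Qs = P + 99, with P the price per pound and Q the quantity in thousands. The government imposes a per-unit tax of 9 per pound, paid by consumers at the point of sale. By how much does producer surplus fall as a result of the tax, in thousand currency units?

Before the tax: set 378 − 3.5P = P + 99 → P* = 62, Q* = 161.
With the tax collected from consumers, demand (in seller-price terms) shifts: Qd = 378 − 3.5(P + 9).
New equilibrium: consumers pay 64, sellers receive 55, Q = 154. (Wedge: Pb − Ps = 9.)
ΔPS is the trapezoid between Q = 154 and Q = 161 of height 7: ½ · (161 + 154) · 7 = 1102.5.

Producer surplus falls by 1102.5 thousand.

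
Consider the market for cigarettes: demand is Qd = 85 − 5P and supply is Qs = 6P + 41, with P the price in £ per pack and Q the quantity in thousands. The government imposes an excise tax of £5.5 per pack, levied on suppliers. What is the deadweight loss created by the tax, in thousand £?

Without the tax, 85 − 5P = 6P + 41 gives 11P = 44, so P* = £4 and Q* = 65.
With the tax collected from suppliers, supply shifts: Qs = 6(P − 5.5) + 41.
Solving gives Q = 50 with consumers paying £7 and suppliers receiving £1.5 (the £5.5 wedge).
Quantity falls by |ΔQ| = |65 − 50| = 15.
DWL = ½ · t · |ΔQ| = ½ · 5.5 · 15 = £41.25.

Deadweight loss = £41.25 thousand.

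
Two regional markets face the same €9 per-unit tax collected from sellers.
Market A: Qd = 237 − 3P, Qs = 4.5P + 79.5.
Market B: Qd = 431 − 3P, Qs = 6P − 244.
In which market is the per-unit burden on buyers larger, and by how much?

Market A: pre-tax P* = €21, Q* = 174; post-tax Q = 157.8; per-unit burden on buyers = €5.4.
Market B: pre-tax P* = €75, Q* = 206; post-tax Q = 188; per-unit burden on buyers = €6.
Difference: €5.4 vs €6 → market B is larger by €0.6.

Market B, by €0.6.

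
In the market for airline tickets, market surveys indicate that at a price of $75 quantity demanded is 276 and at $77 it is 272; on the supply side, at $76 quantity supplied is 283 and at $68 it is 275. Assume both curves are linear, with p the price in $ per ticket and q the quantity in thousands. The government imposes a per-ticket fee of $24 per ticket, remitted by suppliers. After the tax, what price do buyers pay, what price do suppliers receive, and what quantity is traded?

Demand slope: (272 − 276)/(77 − 75) = -2, so qd = 426 − 2p.
Supply slope: (275 − 283)/(68 − 76) = 1, so qs = p + 207.
Without the tax, 426 − 2p = p + 207 gives 3p = 219, so p* = $73 and q* = 280.
With the tax collected from suppliers, supply shifts: qs = (p − 24) + 207.
Solving gives q = 264 with buyers paying $81 and suppliers receiving $57 (the $24 wedge).
The less price-elastic side of the market bears the larger share of a per-unit tax.

Buyers pay $81; suppliers receive $57; quantity = 264.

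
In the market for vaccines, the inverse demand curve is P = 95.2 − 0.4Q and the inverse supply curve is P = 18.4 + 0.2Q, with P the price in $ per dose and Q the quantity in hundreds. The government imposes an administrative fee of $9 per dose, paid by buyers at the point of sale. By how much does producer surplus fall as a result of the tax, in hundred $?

Producer surplus falls by $361.5 hundred.

Inverting to Q(P) form: Qd = 238 − 2.5P; Qs = 5P − 92.
Before the tax: set 238 − 2.5P = 5P − 92 → P* = $44, Q* = 128.
With the tax collected from buyers, demand (in seller-price terms) shifts: Qd = 238 − 2.5(P + 9).
New equilibrium: buyers pay $50, producers receive $41, Q = 113. (Wedge: Pb − Ps = 9.)
ΔPS is the trapezoid between Q = 113 and Q = 128 of height $3: ½ · (128 + 113) · 3 = $361.5.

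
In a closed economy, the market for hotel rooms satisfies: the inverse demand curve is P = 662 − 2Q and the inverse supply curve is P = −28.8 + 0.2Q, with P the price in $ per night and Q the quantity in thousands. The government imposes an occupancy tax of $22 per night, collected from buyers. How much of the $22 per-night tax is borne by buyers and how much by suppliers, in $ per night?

Inverting to Q(P) form: Qd = 331 − 0.5P; Qs = 5P + 144.
Before the tax: set 331 − 0.5P = 5P + 144 → P* = $34, Q* = 314.
With the tax collected from buyers, demand (in seller-price terms) shifts: Qd = 331 − 0.5(P + 22).
Solving gives Q = 304 with buyers paying $54 and suppliers receiving $32 (the $22 wedge).
Burden on buyers: $20; on suppliers: $2. (They sum to $22.)
The less price-elastic side of the market bears the larger share of a per-unit tax.

Buyers bear $20 per night; suppliers bear $2 per night.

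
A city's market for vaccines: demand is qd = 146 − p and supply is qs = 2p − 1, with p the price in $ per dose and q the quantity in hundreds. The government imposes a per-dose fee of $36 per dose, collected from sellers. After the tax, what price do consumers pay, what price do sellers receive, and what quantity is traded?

Before the tax: set 146 − p = 2p − 1 → p* = $49, q* = 97.
With the tax collected from sellers, supply shifts: qs = 2(p − 36) − 1.
Solving gives q = 73 with consumers paying $73 and sellers receiving $37 (the $36 wedge).
The less price-elastic side of the market bears the larger share of a per-unit tax.

Consumers pay $73; sellers receive $37; quantity = 73.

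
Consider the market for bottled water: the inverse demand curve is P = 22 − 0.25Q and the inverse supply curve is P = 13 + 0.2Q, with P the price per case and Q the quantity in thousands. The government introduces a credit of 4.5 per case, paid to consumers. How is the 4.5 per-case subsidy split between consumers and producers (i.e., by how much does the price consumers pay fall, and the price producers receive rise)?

Consumers gain 2.5 per case; producers gain 2 per case.

Inverting to Q(P) form: Qd = 88 − 4P; Qs = 5P − 65.
Without the subsidy, 88 − 4P = 5P − 65 gives 9P = 153, so P* = 17 and Q* = 20.
With a per-unit subsidy paid to consumers, each effectively pays P − 4.5, so demand becomes Qd = 88 − 4(P − 4.5).
Solving gives Q = 30 with consumers paying 14.5 and producers receiving 19 (the 4.5 wedge).
Gain to consumers: 2.5; to producers: 2. (They sum to 4.5.)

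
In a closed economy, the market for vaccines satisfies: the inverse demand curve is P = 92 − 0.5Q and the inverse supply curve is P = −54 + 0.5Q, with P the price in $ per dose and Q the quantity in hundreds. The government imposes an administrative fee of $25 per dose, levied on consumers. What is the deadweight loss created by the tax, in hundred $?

Deadweight loss = $312.5 hundred.

Rewrite in direct form: Qd = 184 − 2P and Qs = 2P + 108.
Before the tax: set 184 − 2P = 2P + 108 → P* = $19, Q* = 146.
With the tax collected from consumers, demand (in seller-price terms) shifts: Qd = 184 − 2(P + 25).
Solving gives Q = 121 with consumers paying $31.5 and producers receiving $6.5 (the $25 wedge).
Quantity falls by |ΔQ| = |146 − 121| = 25.
DWL = ½ · t · |ΔQ| = ½ · 25 · 25 = $312.5.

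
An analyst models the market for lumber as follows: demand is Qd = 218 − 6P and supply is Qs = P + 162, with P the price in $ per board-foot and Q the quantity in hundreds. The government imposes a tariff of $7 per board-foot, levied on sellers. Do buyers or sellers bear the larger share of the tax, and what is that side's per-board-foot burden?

Sellers bear the larger share: $6 per board-foot.

Without the tax, 218 − 6P = P + 162 gives 7P = 56, so P* = $8 and Q* = 170.
With the tax collected from sellers, supply shifts: Qs = (P − 7) + 162.
New equilibrium: buyers pay $9, sellers receive $2, Q = 164. (Wedge: Pb − Ps = 7.)
Per-board-foot burden: buyers $1, sellers $6.
Sellers take the larger share because supply is less price-elastic here (demand slope 6 vs supply slope 1).
The less price-elastic side of the market bears the larger share of a per-unit tax.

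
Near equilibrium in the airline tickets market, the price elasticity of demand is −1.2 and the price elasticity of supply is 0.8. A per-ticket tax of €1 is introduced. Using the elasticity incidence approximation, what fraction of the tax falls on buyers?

Incidence ratio: buyers' share ≈ εs / (εs + |εd|) = 0.8 / (0.8 + 1.2) = 0.4.
Supply is the less elastic side, so buyers bear the smaller share.

Buyers' share ≈ 0.4.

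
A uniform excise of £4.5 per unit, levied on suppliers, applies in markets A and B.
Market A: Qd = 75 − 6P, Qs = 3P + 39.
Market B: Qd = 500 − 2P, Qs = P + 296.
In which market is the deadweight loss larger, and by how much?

Market A: pre-tax P* = £4, Q* = 51; post-tax Q = 42; deadweight loss = £20.25.
Market B: pre-tax P* = £68, Q* = 364; post-tax Q = 361; deadweight loss = £6.75.
Difference: £20.25 vs £6.75 → market A is larger by £13.5.

Market A, by £13.5.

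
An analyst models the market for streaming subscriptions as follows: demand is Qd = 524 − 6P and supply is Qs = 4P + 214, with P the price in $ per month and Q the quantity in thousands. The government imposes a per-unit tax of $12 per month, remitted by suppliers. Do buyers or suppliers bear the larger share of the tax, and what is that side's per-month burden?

Before the tax: set 524 − 6P = 4P + 214 → P* = $31, Q* = 338.
With the tax collected from suppliers, supply shifts: Qs = 4(P − 12) + 214.
Solving gives Q = 309.2 with buyers paying $35.8 and suppliers receiving $23.8 (the $12 wedge).
Per-month burden: buyers $4.8, suppliers $7.2.
Suppliers take the larger share because supply is less price-elastic here (demand slope 6 vs supply slope 4).
The less price-elastic side of the market bears the larger share of a per-unit tax.

Suppliers bear the larger share: $7.2 per month.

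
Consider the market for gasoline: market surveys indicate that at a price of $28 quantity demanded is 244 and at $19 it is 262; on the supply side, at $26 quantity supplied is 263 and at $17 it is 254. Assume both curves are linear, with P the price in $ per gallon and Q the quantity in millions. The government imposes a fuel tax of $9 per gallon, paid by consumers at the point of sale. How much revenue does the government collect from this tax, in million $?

Demand slope: (262 − 244)/(19 − 28) = -2, so Qd = 300 − 2P.
Supply slope: (254 − 263)/(17 − 26) = 1, so Qs = P + 237.
Before the tax: set 300 − 2P = P + 237 → P* = $21, Q* = 258.
With the tax collected from consumers, demand (in seller-price terms) shifts: Qd = 300 − 2(P + 9).
Solving gives Q = 252 with consumers paying $24 and producers receiving $15 (the $9 wedge).
Revenue = t · Q = 9 · 252 = $2268.

Tax revenue = $2268 million.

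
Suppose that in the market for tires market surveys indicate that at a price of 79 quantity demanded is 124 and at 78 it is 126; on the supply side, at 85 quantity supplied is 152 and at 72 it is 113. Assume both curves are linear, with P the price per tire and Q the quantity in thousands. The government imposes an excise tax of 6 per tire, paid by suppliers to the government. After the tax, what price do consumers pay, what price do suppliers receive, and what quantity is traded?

Consumers pay 80.6; suppliers receive 74.6; quantity = 120.8.

Demand slope: (126 − 124)/(78 − 79) = -2, so Qd = 282 − 2P.
Supply slope: (113 − 152)/(72 − 85) = 3, so Qs = 3P − 103.
Before the tax: set 282 − 2P = 3P − 103 → P* = 77, Q* = 128.
With the tax collected from suppliers, supply shifts: Qs = 3(P − 6) − 103.
New equilibrium: consumers pay 80.6, suppliers receive 74.6, Q = 120.8. (Wedge: Pb − Ps = 6.)
The less price-elastic side of the market bears the larger share of a per-unit tax.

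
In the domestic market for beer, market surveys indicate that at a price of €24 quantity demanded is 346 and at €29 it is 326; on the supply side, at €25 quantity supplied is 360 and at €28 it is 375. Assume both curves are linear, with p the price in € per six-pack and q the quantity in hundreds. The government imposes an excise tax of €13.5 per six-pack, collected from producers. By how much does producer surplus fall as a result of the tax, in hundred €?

Producer surplus falls by €2010 hundred.

Demand slope: (326 − 346)/(29 − 24) = -4, so qd = 442 − 4p.
Supply slope: (375 − 360)/(28 − 25) = 5, so qs = 5p + 235.
Without the tax, 442 − 4p = 5p + 235 gives 9p = 207, so p* = €23 and q* = 350.
With the tax collected from producers, supply shifts: qs = 5(p − 13.5) + 235.
New equilibrium: buyers pay €30.5, producers receive €17, q = 320. (Wedge: pb − ps = 13.5.)
ΔPS is the trapezoid between Q = 320 and Q = 350 of height €6: ½ · (350 + 320) · 6 = €2010.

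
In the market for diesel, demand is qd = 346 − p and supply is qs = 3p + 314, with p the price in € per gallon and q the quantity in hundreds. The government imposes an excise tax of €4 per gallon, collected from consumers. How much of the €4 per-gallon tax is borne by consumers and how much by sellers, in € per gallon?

Consumers bear €3 per gallon; sellers bear €1 per gallon.

Before the tax: set 346 − p = 3p + 314 → p* = €8, q* = 338.
With the tax collected from consumers, demand (in seller-price terms) shifts: qd = 346 − (p + 4).
Solving gives q = 335 with consumers paying €11 and sellers receiving €7 (the €4 wedge).
Burden on consumers: €3; on sellers: €1. (They sum to €4.)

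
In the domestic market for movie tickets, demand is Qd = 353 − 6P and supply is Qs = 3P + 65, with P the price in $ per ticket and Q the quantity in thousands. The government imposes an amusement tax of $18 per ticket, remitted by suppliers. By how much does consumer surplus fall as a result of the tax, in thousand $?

Consumer surplus falls by $858 thousand.

Without the tax, 353 − 6P = 3P + 65 gives 9P = 288, so P* = $32 and Q* = 161.
With the tax collected from suppliers, supply shifts: Qs = 3(P − 18) + 65.
New equilibrium: consumers pay $38, suppliers receive $20, Q = 125. (Wedge: Pb − Ps = 18.)
ΔCS is the trapezoid between Q = 125 and Q = 161 of height $6: ½ · (161 + 125) · 6 = $858.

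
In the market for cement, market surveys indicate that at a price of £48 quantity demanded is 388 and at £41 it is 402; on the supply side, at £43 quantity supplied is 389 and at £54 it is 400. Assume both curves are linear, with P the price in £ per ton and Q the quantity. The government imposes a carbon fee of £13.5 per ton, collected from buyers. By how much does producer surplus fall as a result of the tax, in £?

Demand slope: (402 − 388)/(41 − 48) = -2, so Qd = 484 − 2P.
Supply slope: (400 − 389)/(54 − 43) = 1, so Qs = P + 346.
Without the tax, 484 − 2P = P + 346 gives 3P = 138, so P* = £46 and Q* = 392.
With the tax collected from buyers, demand (in seller-price terms) shifts: Qd = 484 − 2(P + 13.5).
Solving gives Q = 383 with buyers paying £50.5 and suppliers receiving £37 (the £13.5 wedge).
ΔPS is the trapezoid between Q = 383 and Q = 392 of height £9: ½ · (392 + 383) · 9 = £3487.5.

Producer surplus falls by £3487.5.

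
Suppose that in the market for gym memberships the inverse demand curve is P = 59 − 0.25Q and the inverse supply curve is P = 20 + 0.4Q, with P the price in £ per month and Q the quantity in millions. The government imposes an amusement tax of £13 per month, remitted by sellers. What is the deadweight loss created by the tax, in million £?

Inverting to Q(P) form: Qd = 236 − 4P; Qs = 2.5P − 50.
Without the tax, 236 − 4P = 2.5P − 50 gives 6.5P = 286, so P* = £44 and Q* = 60.
With the tax collected from sellers, supply shifts: Qs = 2.5(P − 13) − 50.
New equilibrium: buyers pay £49, sellers receive £36, Q = 40. (Wedge: Pb − Ps = 13.)
Quantity falls by |ΔQ| = |60 − 40| = 20.
DWL = ½ · t · |ΔQ| = ½ · 13 · 20 = £130.

Deadweight loss = £130 million.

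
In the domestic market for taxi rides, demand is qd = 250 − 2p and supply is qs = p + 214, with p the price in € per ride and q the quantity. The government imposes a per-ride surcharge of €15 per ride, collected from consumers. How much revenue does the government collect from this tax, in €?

Before the tax: set 250 − 2p = p + 214 → p* = €12, q* = 226.
With the tax collected from consumers, demand (in seller-price terms) shifts: qd = 250 − 2(p + 15).
New equilibrium: consumers pay €17, producers receive €2, q = 216. (Wedge: pb − ps = 15.)
Revenue = t · Q = 15 · 216 = €3240.

Tax revenue = €3240.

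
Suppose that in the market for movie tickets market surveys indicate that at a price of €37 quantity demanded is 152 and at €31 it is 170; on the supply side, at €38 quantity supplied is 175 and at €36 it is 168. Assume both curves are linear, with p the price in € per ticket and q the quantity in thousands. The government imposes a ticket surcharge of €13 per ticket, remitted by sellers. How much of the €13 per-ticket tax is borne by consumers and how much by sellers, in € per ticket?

Consumers bear €7 per ticket; sellers bear €6 per ticket.

Demand slope: (170 − 152)/(31 − 37) = -3, so qd = 263 − 3p.
Supply slope: (168 − 175)/(36 − 38) = 3.5, so qs = 3.5p + 42.
Without the tax, 263 − 3p = 3.5p + 42 gives 6.5p = 221, so p* = €34 and q* = 161.
With the tax collected from sellers, supply shifts: qs = 3.5(p − 13) + 42.
Solving gives q = 140 with consumers paying €41 and sellers receiving €28 (the €13 wedge).
Burden on consumers: €7; on sellers: €6. (They sum to €13.)
The less price-elastic side of the market bears the larger share of a per-unit tax.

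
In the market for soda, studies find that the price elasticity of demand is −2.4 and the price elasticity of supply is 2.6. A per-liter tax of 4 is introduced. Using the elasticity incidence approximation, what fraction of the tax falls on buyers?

Incidence ratio: buyers' share ≈ εs / (εs + |εd|) = 2.6 / (2.6 + 2.4) = 0.52.
Supply is the more elastic side, so buyers bear the larger share.

Buyers' share ≈ 0.52.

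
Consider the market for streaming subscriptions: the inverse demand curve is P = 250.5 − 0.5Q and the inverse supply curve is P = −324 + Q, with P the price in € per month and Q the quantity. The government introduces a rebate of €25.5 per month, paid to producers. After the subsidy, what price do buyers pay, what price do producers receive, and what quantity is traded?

Rewrite in direct form: Qd = 501 − 2P and Qs = P + 324.
Without the subsidy, 501 − 2P = P + 324 gives 3P = 177, so P* = €59 and Q* = 383.
With a per-unit subsidy paid to producers, each receives P + 25.5 per unit sold, so supply becomes Qs = (P + 25.5) + 324.
New equilibrium: buyers pay €50.5, producers receive €76, Q = 400. (Wedge: Pb − Ps = −25.5.)

Buyers pay €50.5; producers receive €76; quantity = 400.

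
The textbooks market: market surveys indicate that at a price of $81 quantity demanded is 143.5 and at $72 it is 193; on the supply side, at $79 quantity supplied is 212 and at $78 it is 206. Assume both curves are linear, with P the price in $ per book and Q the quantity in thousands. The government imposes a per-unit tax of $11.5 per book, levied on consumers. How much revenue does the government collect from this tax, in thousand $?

Demand slope: (193 − 143.5)/(72 − 81) = -5.5, so Qd = 589 − 5.5P.
Supply slope: (206 − 212)/(78 − 79) = 6, so Qs = 6P − 262.
Without the tax, 589 − 5.5P = 6P − 262 gives 11.5P = 851, so P* = $74 and Q* = 182.
With the tax collected from consumers, demand (in seller-price terms) shifts: Qd = 589 − 5.5(P + 11.5).
Solving gives Q = 149 with consumers paying $80 and suppliers receiving $68.5 (the $11.5 wedge).
Revenue = t · Q = 11.5 · 149 = $1713.5.

Tax revenue = $1713.5 thousand.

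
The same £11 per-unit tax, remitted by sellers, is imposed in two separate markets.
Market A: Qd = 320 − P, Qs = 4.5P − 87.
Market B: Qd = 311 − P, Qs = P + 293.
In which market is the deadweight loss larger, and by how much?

Market A: pre-tax P* = £74, Q* = 246; post-tax Q = 237; deadweight loss = £49.5.
Market B: pre-tax P* = £9, Q* = 302; post-tax Q = 296.5; deadweight loss = £30.25.
Difference: £49.5 vs £30.25 → market A is larger by £19.25.

Market A, by £19.25.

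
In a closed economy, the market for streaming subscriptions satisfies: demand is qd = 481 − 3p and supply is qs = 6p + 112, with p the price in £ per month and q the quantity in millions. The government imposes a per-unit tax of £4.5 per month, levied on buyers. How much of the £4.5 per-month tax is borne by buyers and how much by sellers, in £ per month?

Without the tax, 481 − 3p = 6p + 112 gives 9p = 369, so p* = £41 and q* = 358.
With the tax collected from buyers, demand (in seller-price terms) shifts: qd = 481 − 3(p + 4.5).
New equilibrium: buyers pay £44, sellers receive £39.5, q = 349. (Wedge: pb − ps = 4.5.)
Burden on buyers: £3; on sellers: £1.5. (They sum to £4.5.)

Buyers bear £3 per month; sellers bear £1.5 per month.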